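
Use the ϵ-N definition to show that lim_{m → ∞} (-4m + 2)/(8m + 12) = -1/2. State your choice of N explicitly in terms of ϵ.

N = 1/ϵ

Fix ϵ > 0. For m ≥ 1, |(-4m + 2)/(8m + 12) + 1/2| = |64|/(8(8m + 12)) = 64/(8(8m + 12)).
Since 8m + 12 ≥ 8m for m ≥ 1, this is ≤ 64/(8·8m) = 1/m.
So |(-4m + 2)/(8m + 12) + 1/2| < ϵ whenever m > 1/ϵ.
Take N = 1/ϵ. If m > N then |(-4m + 2)/(8m + 12) + 1/2| ≤ 1/m < ϵ.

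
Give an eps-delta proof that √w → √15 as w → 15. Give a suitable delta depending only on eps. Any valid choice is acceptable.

Let eps > 0 be given. We want delta > 0 such that 0 < |w − 15| < delta implies |√w − √15| < eps.
Multiplying by the conjugate, |√w − √15| = |w − 15|/(√w + √15).
Restrict delta ≤ 15 so that |w − 15| < 15 forces w > 0, and then √w + √15 > √15.
Hence |√w − √15| < |w − 15|/√15, which is < eps once |w − 15| < √15·eps.
Take delta = min(15, √15·eps). If 0 < |w − 15| < delta then w > 0 and |√w − √15| < |w − 15|/√15 < eps.

delta = min(15, √15·eps)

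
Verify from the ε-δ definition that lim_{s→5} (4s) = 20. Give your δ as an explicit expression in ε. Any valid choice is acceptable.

Let ε > 0. We need δ > 0 so that 0 < |s − 5| < δ implies |(4s) − 20| < ε.
|(4s) − 20| = |4s - 20| = 4|s − 5|.
Thus it suffices that |s − 5| < ε/4.
Choosing δ = ε/4 gives |(4s) − 20| = 4|s − 5| < ε whenever |s − 5| < δ.

δ = ε/4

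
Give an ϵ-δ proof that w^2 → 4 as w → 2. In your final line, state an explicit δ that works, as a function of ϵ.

δ = min(1, ϵ/5)

Let ϵ > 0 be given. We seek δ > 0 with 0 < |w − 2| < δ ⇒ |w^2 − 4| < ϵ.
Factor: w^2 − 4 = (w − 2)(w + 2), so |w^2 − 4| = |w − 2|·|w + 2|.
Restrict δ ≤ 1. Then |w − 2| < 1 gives |w| < 3, so by the triangle inequality |w + 2| ≤ 3 + 2 = 5.
Hence |w^2 − 4| ≤ 5|w − 2|, which is < ϵ once |w − 2| < ϵ/5.
Take δ = min(1, ϵ/5). If 0 < |w − 2| < δ then both bounds hold and |w^2 − 4| ≤ 5|w − 2| < 5·(ϵ/5) = ϵ.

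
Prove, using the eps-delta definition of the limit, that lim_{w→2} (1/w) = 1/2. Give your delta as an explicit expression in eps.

delta = min(1, 2eps)

Let eps > 0 be given. We seek delta > 0 such that 0 < |w − 2| < delta implies |1/w − (1/2)| < eps.
|1/w − (1/2)| = |2 − w|/(2·|w|) = |w − 2|/(2|w|).
Require delta ≤ 1 so that |w| > 2 − 1 = 1, hence 2|w| > 2.
Then |1/w − (1/2)| < |w − 2|/2, which is < eps when |w − 2| < 2eps.
Take delta = min(1, 2eps). Then 0 < |w − 2| < delta gives both |w − 2| < 1 and |w − 2| < 2eps, so |1/w − (1/2)| < eps.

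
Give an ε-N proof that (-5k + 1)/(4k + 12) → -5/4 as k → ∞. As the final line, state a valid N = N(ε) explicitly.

N = 4/ε

Suppose ε > 0. For k ≥ 1, |(-5k + 1)/(4k + 12) + 5/4| = |64|/(4(4k + 12)) = 64/(4(4k + 12)).
Since 4k + 12 ≥ 4k for k ≥ 1, this is ≤ 64/(4·4k) = 4/k.
So |(-5k + 1)/(4k + 12) + 5/4| < ε whenever k > 4/ε.
Take N = 4/ε. If k > N then |(-5k + 1)/(4k + 12) + 5/4| ≤ 4/k < ε.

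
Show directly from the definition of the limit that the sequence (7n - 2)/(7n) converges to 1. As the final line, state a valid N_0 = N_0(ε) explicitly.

N_0 = (2/7)/ε

Fix ε > 0. For n ≥ 1, |(7n - 2)/(7n) − 1| = |-14|/(7(7n)) = 14/(7(7n)).
Since 7n ≥ 7n for n ≥ 1, this is ≤ 14/(7·7n) = (2/7)/n.
So |(7n - 2)/(7n) − 1| < ε whenever n > (2/7)/ε.
Take N_0 = (2/7)/ε. If n > N_0 then |(7n - 2)/(7n) − 1| ≤ (2/7)/n < ε.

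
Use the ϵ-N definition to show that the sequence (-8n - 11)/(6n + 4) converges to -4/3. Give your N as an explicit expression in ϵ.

Let ϵ > 0 be given. For n ≥ 1, |(-8n - 11)/(6n + 4) + 4/3| = |-34|/(6(6n + 4)) = 34/(6(6n + 4)).
Since 6n + 4 ≥ 6n for n ≥ 1, this is ≤ 34/(6·6n) = (17/18)/n.
So |(-8n - 11)/(6n + 4) + 4/3| < ϵ whenever n > (17/18)/ϵ.
Take N = (17/18)/ϵ. If n > N then |(-8n - 11)/(6n + 4) + 4/3| ≤ (17/18)/n < ϵ.

N = (17/18)/ϵ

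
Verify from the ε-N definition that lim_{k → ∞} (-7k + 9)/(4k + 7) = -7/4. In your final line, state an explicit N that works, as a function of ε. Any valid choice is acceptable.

N = (85/16)/ε

Let ε > 0. For k ≥ 1, |(-7k + 9)/(4k + 7) + 7/4| = |85|/(4(4k + 7)) = 85/(4(4k + 7)).
Since 4k + 7 ≥ 4k for k ≥ 1, this is ≤ 85/(4·4k) = (85/16)/k.
So |(-7k + 9)/(4k + 7) + 7/4| < ε whenever k > (85/16)/ε.
Take N = (85/16)/ε. If k > N then |(-7k + 9)/(4k + 7) + 7/4| ≤ (85/16)/k < ε.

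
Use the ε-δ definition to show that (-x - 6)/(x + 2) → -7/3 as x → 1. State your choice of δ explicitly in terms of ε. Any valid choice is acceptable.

δ = min(3/2, (9/8)ε)

Let ε > 0 be given. We want δ > 0 with 0 < |x − 1| < δ ⇒ |(-x - 6)/(x + 2) + 7/3| < ε.
Combining over a common denominator, (-x - 6)/(x + 2) + 7/3 = [(-x - 6)·3 − (-7)·(x + 2)] / [3·(x + 2)] = 4(x − 1) / (3(x + 2)).
So |(-x - 6)/(x + 2) + 7/3| = 4|x − 1| / (3·|x + 2|).
Restrict δ ≤ 3/2. Then |x − 1| < 3/2 gives |x + 2| = |(x − 1) + 3| ≥ 3 − 3/2 = 3/2.
Hence |(-x - 6)/(x + 2) + 7/3| < 4|x − 1|/(3·(3/2)) = (8/9)|x − 1|, which is < ε once |x − 1| < (9/8)ε.
Take δ = min(3/2, (9/8)ε). Then 0 < |x − 1| < δ forces both bounds, so |(-x - 6)/(x + 2) + 7/3| < ε.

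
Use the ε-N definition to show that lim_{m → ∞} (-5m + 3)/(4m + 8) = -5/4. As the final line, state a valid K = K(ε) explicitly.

K = (13/4)/ε

Suppose ε > 0. For m ≥ 1, |(-5m + 3)/(4m + 8) + 5/4| = |52|/(4(4m + 8)) = 52/(4(4m + 8)).
Since 4m + 8 ≥ 4m for m ≥ 1, this is ≤ 52/(4·4m) = (13/4)/m.
So |(-5m + 3)/(4m + 8) + 5/4| < ε whenever m > (13/4)/ε.
Take K = (13/4)/ε. If m > K then |(-5m + 3)/(4m + 8) + 5/4| ≤ (13/4)/m < ε.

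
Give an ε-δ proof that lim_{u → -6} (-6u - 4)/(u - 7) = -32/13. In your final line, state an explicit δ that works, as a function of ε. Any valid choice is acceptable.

Let ε > 0. We want δ > 0 with 0 < |u + 6| < δ ⇒ |(-6u - 4)/(u - 7) + 32/13| < ε.
Combining over a common denominator, (-6u - 4)/(u - 7) + 32/13 = [(-6u - 4)·(-13) − 32·(u - 7)] / [(-13)·(u - 7)] = 46(u + 6) / ((-13)(u - 7)).
So |(-6u - 4)/(u - 7) + 32/13| = 46|u + 6| / (13·|u − 7|).
Restrict δ ≤ 13/2. Then |u + 6| < 13/2 gives |u − 7| = |(u + 6) + (-13)| ≥ 13 − 13/2 = 13/2.
Hence |(-6u - 4)/(u - 7) + 32/13| < 46|u + 6|/(13·(13/2)) = (92/169)|u + 6|, which is < ε once |u + 6| < (169/92)ε.
Take δ = min(13/2, (169/92)ε). Then 0 < |u + 6| < δ forces both bounds, so |(-6u - 4)/(u - 7) + 32/13| < ε.

δ = min(13/2, (169/92)ε)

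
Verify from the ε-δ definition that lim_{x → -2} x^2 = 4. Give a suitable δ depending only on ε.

Suppose ε > 0. We seek δ > 0 with 0 < |x + 2| < δ ⇒ |x^2 − 4| < ε.
Factor: x^2 − 4 = (x + 2)(x - 2), so |x^2 − 4| = |x + 2|·|x - 2|.
Restrict δ ≤ 1. Then |x + 2| < 1 gives |x| < 3, so by the triangle inequality |x - 2| ≤ 3 + 2 = 5.
Hence |x^2 − 4| ≤ 5|x + 2|, which is < ε once |x + 2| < ε/5.
Take δ = min(1, ε/5). If 0 < |x + 2| < δ then both bounds hold and |x^2 − 4| ≤ 5|x + 2| < 5·(ε/5) = ε.

δ = min(1, ε/5)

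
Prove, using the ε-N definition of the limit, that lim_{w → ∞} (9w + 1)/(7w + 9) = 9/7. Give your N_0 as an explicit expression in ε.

N_0 = (74/49)/ε

Fix ε > 0. We seek N_0 > 0 such that w > N_0 implies |(9w + 1)/(7w + 9) − (9/7)| < ε.
(9w + 1)/(7w + 9) − (9/7) = (7(9w + 1) − 9(7w + 9)) / (7(7w + 9)) = -74/(7(7w + 9)).
For w > 0 we have 7w + 9 > 7w, so |(9w + 1)/(7w + 9) − (9/7)| = 74/(7(7w + 9)) < 74/(7·7w) = (74/49)/w.
Thus |(9w + 1)/(7w + 9) − (9/7)| < ε whenever w > (74/49)/ε.
Take N_0 = (74/49)/ε. If w > N_0 then |(9w + 1)/(7w + 9) − (9/7)| < (74/49)/w < ε.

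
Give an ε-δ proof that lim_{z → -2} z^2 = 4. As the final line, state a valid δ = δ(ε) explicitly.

δ = min(1, ε/5)

Let ε > 0 be given. We seek δ > 0 with 0 < |z + 2| < δ ⇒ |z^2 − 4| < ε.
Factor: z^2 − 4 = (z + 2)(z - 2), so |z^2 − 4| = |z + 2|·|z - 2|.
Restrict δ ≤ 1. Then |z + 2| < 1 gives |z| < 3, so by the triangle inequality |z - 2| ≤ 3 + 2 = 5.
Hence |z^2 − 4| ≤ 5|z + 2|, which is < ε once |z + 2| < ε/5.
Take δ = min(1, ε/5). If 0 < |z + 2| < δ then both bounds hold and |z^2 − 4| ≤ 5|z + 2| < 5·(ε/5) = ε.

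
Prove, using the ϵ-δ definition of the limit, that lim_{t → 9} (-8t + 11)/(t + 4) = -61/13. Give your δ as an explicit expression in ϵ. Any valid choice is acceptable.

δ = min(13/2, (169/86)ϵ)

Let ϵ > 0. We want δ > 0 with 0 < |t − 9| < δ ⇒ |(-8t + 11)/(t + 4) + 61/13| < ϵ.
Combining over a common denominator, (-8t + 11)/(t + 4) + 61/13 = [(-8t + 11)·13 − (-61)·(t + 4)] / [13·(t + 4)] = -43(t − 9) / (13(t + 4)).
So |(-8t + 11)/(t + 4) + 61/13| = 43|t − 9| / (13·|t + 4|).
Require δ ≤ 13/2, so |t + 4| ≥ |13| − |t − 9| > 13 − 13/2 = 13/2.
Hence |(-8t + 11)/(t + 4) + 61/13| < 43|t − 9|/(13·(13/2)) = (86/169)|t − 9|, which is < ϵ once |t − 9| < (169/86)ϵ.
Take δ = min(13/2, (169/86)ϵ). Then 0 < |t − 9| < δ forces both bounds, so |(-8t + 11)/(t + 4) + 61/13| < ϵ.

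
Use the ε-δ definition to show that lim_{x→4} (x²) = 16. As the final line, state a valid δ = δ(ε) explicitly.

δ = min(1, ε/9)

Fix ε > 0. We seek δ > 0 with 0 < |x − 4| < δ ⇒ |x² − 16| < ε.
Factor: x² − 16 = (x − 4)(x + 4), so |x² − 16| = |x − 4|·|x + 4|.
Impose δ ≤ 1 so that |x| < 5; then |x + 4| ≤ 9.
Hence |x² − 16| ≤ 9|x − 4|, which is < ε once |x − 4| < ε/9.
Take δ = min(1, ε/9). If 0 < |x − 4| < δ then both bounds hold and |x² − 16| ≤ 9|x − 4| < 9·(ε/9) = ε.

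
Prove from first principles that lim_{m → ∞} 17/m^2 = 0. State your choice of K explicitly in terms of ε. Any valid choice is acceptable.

Let ε > 0. For m ≥ 1, |17/m^2 − 0| = 17/m^2.
17/m^2 < ε ⇔ m^2 > 17/ε ⇔ m > (17/ε)^{1/2}.
Take K = (17/ε)^{1/2}. Then m > K implies 17/m^2 < ε.

K = (17/ε)^{1/2}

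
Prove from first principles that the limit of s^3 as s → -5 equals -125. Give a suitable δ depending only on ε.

δ = min(1, ε/91)

Let ε > 0. We seek δ > 0 with 0 < |s + 5| < δ ⇒ |s^3 + 125| < ε.
Factor: s^3 + 125 = (s + 5)(s^2 - 5s + 25), so |s^3 + 125| = |s + 5|·|s^2 - 5s + 25|.
Restrict δ ≤ 1. Then |s + 5| < 1 gives |s| < 6, so by the triangle inequality |s^2 - 5s + 25| ≤ 6^2 + 5·6 + 25 = 91.
Hence |s^3 + 125| ≤ 91|s + 5|, which is < ε once |s + 5| < ε/91.
Take δ = min(1, ε/91). If 0 < |s + 5| < δ then both bounds hold and |s^3 + 125| ≤ 91|s + 5| < 91·(ε/91) = ε.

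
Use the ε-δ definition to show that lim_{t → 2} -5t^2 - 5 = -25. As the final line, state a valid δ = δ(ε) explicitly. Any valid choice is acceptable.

Suppose ε > 0. We want δ > 0 such that 0 < |t − 2| < δ implies |(-5t^2 - 5) + 25| < ε.
(-5t^2 - 5) + 25 = -5t^2 + 20 = (t − 2)(-5t - 10).
So |(-5t^2 - 5) + 25| = |t − 2|·|-5t - 10|.
Assume first that |t − 2| < 1, so |t| < 3. Then |-5t - 10| ≤ 5·3 + 10 = 25.
Hence |(-5t^2 - 5) + 25| ≤ 25|t − 2| < ε provided |t − 2| < ε/25.
Choosing δ = min(1, ε/25) ensures both conditions, hence |(-5t^2 - 5) + 25| < ε.

δ = min(1, ε/25)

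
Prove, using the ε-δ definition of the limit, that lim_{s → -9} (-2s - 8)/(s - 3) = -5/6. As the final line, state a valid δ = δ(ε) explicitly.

δ = min(6, (36/7)ε)

Let ε > 0 be given. We want δ > 0 with 0 < |s + 9| < δ ⇒ |(-2s - 8)/(s - 3) + 5/6| < ε.
Combining over a common denominator, (-2s - 8)/(s - 3) + 5/6 = [(-2s - 8)·(-12) − 10·(s - 3)] / [(-12)·(s - 3)] = 14(s + 9) / ((-12)(s - 3)).
So |(-2s - 8)/(s - 3) + 5/6| = 14|s + 9| / (12·|s − 3|).
Restrict δ ≤ 6. Then |s + 9| < 6 gives |s − 3| = |(s + 9) + (-12)| ≥ 12 − 6 = 6.
Hence |(-2s - 8)/(s - 3) + 5/6| < 14|s + 9|/(12·6) = (7/36)|s + 9|, which is < ε once |s + 9| < (36/7)ε.
Take δ = min(6, (36/7)ε). Then 0 < |s + 9| < δ forces both bounds, so |(-2s - 8)/(s - 3) + 5/6| < ε.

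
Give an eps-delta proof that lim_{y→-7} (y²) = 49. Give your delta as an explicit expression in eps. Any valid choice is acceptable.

delta = min(1, eps/15)

Let eps > 0. We seek delta > 0 with 0 < |y + 7| < delta ⇒ |y² − 49| < eps.
Factor: y² − 49 = (y + 7)(y - 7), so |y² − 49| = |y + 7|·|y - 7|.
Impose delta ≤ 1 so that |y| < 8; then |y - 7| ≤ 15.
Hence |y² − 49| ≤ 15|y + 7|, which is < eps once |y + 7| < eps/15.
Take delta = min(1, eps/15). If 0 < |y + 7| < delta then both bounds hold and |y² − 49| ≤ 15|y + 7| < 15·(eps/15) = eps.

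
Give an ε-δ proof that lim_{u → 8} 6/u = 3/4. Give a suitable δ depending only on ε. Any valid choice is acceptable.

Fix ε > 0. We seek δ > 0 such that 0 < |u − 8| < δ implies |6/u − (3/4)| < ε.
|6/u − (3/4)| = 6·|8 − u|/(8·|u|) = 6|u − 8|/(8|u|).
Restrict δ ≤ 4. Then |u − 8| < 4 gives |u| > 4, so 8|u| > 32.
Then |6/u − (3/4)| < 6|u − 8|/32, which is < ε when |u − 8| < (16/3)ε.
Take δ = min(4, (16/3)ε). Then 0 < |u − 8| < δ gives both |u − 8| < 4 and |u − 8| < (16/3)ε, so |6/u − (3/4)| < ε.

δ = min(4, (16/3)ε)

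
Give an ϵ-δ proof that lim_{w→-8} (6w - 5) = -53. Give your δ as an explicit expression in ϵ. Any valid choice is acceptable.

Suppose ϵ > 0. We need δ > 0 so that 0 < |w + 8| < δ implies |(6w - 5) + 53| < ϵ.
|(6w - 5) + 53| = |6w + 48| = 6|w + 8|.
So 6|w + 8| < ϵ exactly when |w + 8| < ϵ/6.
Choosing δ = ϵ/6 gives |(6w - 5) + 53| = 6|w + 8| < ϵ whenever |w + 8| < δ.

δ = ϵ/6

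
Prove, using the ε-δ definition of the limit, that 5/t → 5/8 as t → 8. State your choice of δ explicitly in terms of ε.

δ = min(4, (32/5)ε)

Suppose ε > 0. We seek δ > 0 such that 0 < |t − 8| < δ implies |5/t − (5/8)| < ε.
|5/t − (5/8)| = 5·|8 − t|/(8·|t|) = 5|t − 8|/(8|t|).
Restrict δ ≤ 4. Then |t − 8| < 4 gives |t| > 4, so 8|t| > 32.
Then |5/t − (5/8)| < 5|t − 8|/32, which is < ε when |t − 8| < (32/5)ε.
Take δ = min(4, (32/5)ε). Then 0 < |t − 8| < δ gives both |t − 8| < 4 and |t − 8| < (32/5)ε, so |5/t − (5/8)| < ε.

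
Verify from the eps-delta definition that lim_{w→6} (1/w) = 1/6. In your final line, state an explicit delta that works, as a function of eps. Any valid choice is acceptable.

delta = min(3, 18eps)

Let eps > 0 be given. We seek delta > 0 such that 0 < |w − 6| < delta implies |1/w − (1/6)| < eps.
|1/w − (1/6)| = |6 − w|/(6·|w|) = |w − 6|/(6|w|).
Require delta ≤ 3 so that |w| > 6 − 3 = 3, hence 6|w| > 18.
Then |1/w − (1/6)| < |w − 6|/18, which is < eps when |w − 6| < 18eps.
Take delta = min(3, 18eps). Then 0 < |w − 6| < delta gives both |w − 6| < 3 and |w − 6| < 18eps, so |1/w − (1/6)| < eps.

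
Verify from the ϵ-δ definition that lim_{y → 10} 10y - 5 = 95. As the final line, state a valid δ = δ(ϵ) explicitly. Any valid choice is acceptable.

Let ϵ > 0. We need δ > 0 so that 0 < |y − 10| < δ implies |(10y - 5) − 95| < ϵ.
|(10y - 5) − 95| = |10y - 100| = 10|y − 10|.
Thus it suffices that |y − 10| < ϵ/10.
Take δ = ϵ/10. If 0 < |y − 10| < δ then |(10y - 5) − 95| = 10|y − 10| < 10·(ϵ/10) = ϵ.

δ = ϵ/10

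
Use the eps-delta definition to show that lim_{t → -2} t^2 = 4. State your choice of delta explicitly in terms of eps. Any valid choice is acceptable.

Fix eps > 0. We seek delta > 0 with 0 < |t + 2| < delta ⇒ |t^2 − 4| < eps.
Factor: t^2 − 4 = (t + 2)(t - 2), so |t^2 − 4| = |t + 2|·|t - 2|.
Impose delta ≤ 1 so that |t| < 3; then |t - 2| ≤ 5.
Hence |t^2 − 4| ≤ 5|t + 2|, which is < eps once |t + 2| < eps/5.
Take delta = min(1, eps/5). If 0 < |t + 2| < delta then both bounds hold and |t^2 − 4| ≤ 5|t + 2| < 5·(eps/5) = eps.

delta = min(1, eps/5)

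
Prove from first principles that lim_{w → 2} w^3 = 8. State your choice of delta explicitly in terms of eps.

Let eps > 0. We seek delta > 0 with 0 < |w − 2| < delta ⇒ |w^3 − 8| < eps.
Factor: w^3 − 8 = (w − 2)(w^2 + 2w + 4), so |w^3 − 8| = |w − 2|·|w^2 + 2w + 4|.
Impose delta ≤ 1 so that |w| < 3; then |w^2 + 2w + 4| ≤ 19.
Hence |w^3 − 8| ≤ 19|w − 2|, which is < eps once |w − 2| < eps/19.
Take delta = min(1, eps/19). If 0 < |w − 2| < delta then both bounds hold and |w^3 − 8| ≤ 19|w − 2| < 19·(eps/19) = eps.

delta = min(1, eps/19)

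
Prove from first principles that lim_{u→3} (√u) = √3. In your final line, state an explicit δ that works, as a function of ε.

δ = min(3, √3·ε)

Let ε > 0 be given. We want δ > 0 such that 0 < |u − 3| < δ implies |√u − √3| < ε.
Rationalise: √u − √3 = (u − 3)/(√u + √3), so |√u − √3| = |u − 3|/(√u + √3).
Restrict δ ≤ 3 so that |u − 3| < 3 forces u > 0, and then √u + √3 > √3.
Hence |√u − √3| < |u − 3|/√3, which is < ε once |u − 3| < √3·ε.
Take δ = min(3, √3·ε). If 0 < |u − 3| < δ then u > 0 and |√u − √3| < |u − 3|/√3 < ε.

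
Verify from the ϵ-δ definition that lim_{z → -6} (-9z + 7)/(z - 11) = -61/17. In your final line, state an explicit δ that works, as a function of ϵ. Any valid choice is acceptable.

δ = min(17/2, (289/184)ϵ)

Let ϵ > 0. We want δ > 0 with 0 < |z + 6| < δ ⇒ |(-9z + 7)/(z - 11) + 61/17| < ϵ.
Combining over a common denominator, (-9z + 7)/(z - 11) + 61/17 = [(-9z + 7)·(-17) − 61·(z - 11)] / [(-17)·(z - 11)] = 92(z + 6) / ((-17)(z - 11)).
So |(-9z + 7)/(z - 11) + 61/17| = 92|z + 6| / (17·|z − 11|).
Require δ ≤ 17/2, so |z − 11| ≥ |-17| − |z + 6| > 17 − 17/2 = 17/2.
Hence |(-9z + 7)/(z - 11) + 61/17| < 92|z + 6|/(17·(17/2)) = (184/289)|z + 6|, which is < ϵ once |z + 6| < (289/184)ϵ.
Take δ = min(17/2, (289/184)ϵ). Then 0 < |z + 6| < δ forces both bounds, so |(-9z + 7)/(z - 11) + 61/17| < ϵ.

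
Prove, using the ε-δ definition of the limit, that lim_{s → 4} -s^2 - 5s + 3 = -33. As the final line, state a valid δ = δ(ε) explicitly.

δ = min(1, ε/14)

Let ε > 0 be given. We want δ > 0 such that 0 < |s − 4| < δ implies |(-s^2 - 5s + 3) + 33| < ε.
(-s^2 - 5s + 3) + 33 = -s^2 - 5s + 36 = (s − 4)(-s - 9).
So |(-s^2 - 5s + 3) + 33| = |s − 4|·|-s - 9|.
Require δ ≤ 1. Then |s − 4| < 1 gives |s| < 5, and by the triangle inequality |-s - 9| ≤ 5 + 9 = 14.
Hence |(-s^2 - 5s + 3) + 33| ≤ 14|s − 4| < ε provided |s − 4| < ε/14.
Take δ = min(1, ε/14). Then 0 < |s − 4| < δ gives both |s − 4| < 1 and |s − 4| < ε/14, so |(-s^2 - 5s + 3) + 33| < ε.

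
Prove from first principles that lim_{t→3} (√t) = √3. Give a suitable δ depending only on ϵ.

δ = min(3, √3·ϵ)

Let ϵ > 0 be given. We want δ > 0 such that 0 < |t − 3| < δ implies |√t − √3| < ϵ.
Multiplying by the conjugate, |√t − √3| = |t − 3|/(√t + √3).
Restrict δ ≤ 3 so that |t − 3| < 3 forces t > 0, and then √t + √3 > √3.
Hence |√t − √3| < |t − 3|/√3, which is < ϵ once |t − 3| < √3·ϵ.
Take δ = min(3, √3·ϵ). If 0 < |t − 3| < δ then t > 0 and |√t − √3| < |t − 3|/√3 < ϵ.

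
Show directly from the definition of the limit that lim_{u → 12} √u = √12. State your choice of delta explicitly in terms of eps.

delta = min(12, √12·eps)

Fix eps > 0. We want delta > 0 such that 0 < |u − 12| < delta implies |√u − √12| < eps.
Multiplying by the conjugate, |√u − √12| = |u − 12|/(√u + √12).
Restrict delta ≤ 12 so that |u − 12| < 12 forces u > 0, and then √u + √12 > √12.
Hence |√u − √12| < |u − 12|/√12, which is < eps once |u − 12| < √12·eps.
Take delta = min(12, √12·eps). If 0 < |u − 12| < delta then u > 0 and |√u − √12| < |u − 12|/√12 < eps.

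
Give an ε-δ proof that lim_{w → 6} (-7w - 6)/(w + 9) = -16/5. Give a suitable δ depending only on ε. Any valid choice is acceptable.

Let ε > 0 be given. We want δ > 0 with 0 < |w − 6| < δ ⇒ |(-7w - 6)/(w + 9) + 16/5| < ε.
Combining over a common denominator, (-7w - 6)/(w + 9) + 16/5 = [(-7w - 6)·15 − (-48)·(w + 9)] / [15·(w + 9)] = -57(w − 6) / (15(w + 9)).
So |(-7w - 6)/(w + 9) + 16/5| = 57|w − 6| / (15·|w + 9|).
Require δ ≤ 15/2, so |w + 9| ≥ |15| − |w − 6| > 15 − 15/2 = 15/2.
Hence |(-7w - 6)/(w + 9) + 16/5| < 57|w − 6|/(15·(15/2)) = (38/75)|w − 6|, which is < ε once |w − 6| < (75/38)ε.
Take δ = min(15/2, (75/38)ε). Then 0 < |w − 6| < δ forces both bounds, so |(-7w - 6)/(w + 9) + 16/5| < ε.

δ = min(15/2, (75/38)ε)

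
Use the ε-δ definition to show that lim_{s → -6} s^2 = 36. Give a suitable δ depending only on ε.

δ = min(1, ε/13)

Let ε > 0 be given. We seek δ > 0 with 0 < |s + 6| < δ ⇒ |s^2 − 36| < ε.
Factor: s^2 − 36 = (s + 6)(s - 6), so |s^2 − 36| = |s + 6|·|s - 6|.
Restrict δ ≤ 1. Then |s + 6| < 1 gives |s| < 7, so by the triangle inequality |s - 6| ≤ 7 + 6 = 13.
Hence |s^2 − 36| ≤ 13|s + 6|, which is < ε once |s + 6| < ε/13.
Take δ = min(1, ε/13). If 0 < |s + 6| < δ then both bounds hold and |s^2 − 36| ≤ 13|s + 6| < 13·(ε/13) = ε.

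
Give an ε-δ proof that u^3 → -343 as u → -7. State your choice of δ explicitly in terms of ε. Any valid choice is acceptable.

δ = min(1, ε/169)

Fix ε > 0. We seek δ > 0 with 0 < |u + 7| < δ ⇒ |u^3 + 343| < ε.
Factor: u^3 + 343 = (u + 7)(u^2 - 7u + 49), so |u^3 + 343| = |u + 7|·|u^2 - 7u + 49|.
Impose δ ≤ 1 so that |u| < 8; then |u^2 - 7u + 49| ≤ 169.
Hence |u^3 + 343| ≤ 169|u + 7|, which is < ε once |u + 7| < ε/169.
Take δ = min(1, ε/169). If 0 < |u + 7| < δ then both bounds hold and |u^3 + 343| ≤ 169|u + 7| < 169·(ε/169) = ε.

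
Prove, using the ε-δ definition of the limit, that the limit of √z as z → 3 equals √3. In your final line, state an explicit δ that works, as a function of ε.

δ = min(3, √3·ε)

Let ε > 0. We want δ > 0 such that 0 < |z − 3| < δ implies |√z − √3| < ε.
Rationalise: √z − √3 = (z − 3)/(√z + √3), so |√z − √3| = |z − 3|/(√z + √3).
Restrict δ ≤ 3 so that |z − 3| < 3 forces z > 0, and then √z + √3 > √3.
Hence |√z − √3| < |z − 3|/√3, which is < ε once |z − 3| < √3·ε.
Take δ = min(3, √3·ε). If 0 < |z − 3| < δ then z > 0 and |√z − √3| < |z − 3|/√3 < ε.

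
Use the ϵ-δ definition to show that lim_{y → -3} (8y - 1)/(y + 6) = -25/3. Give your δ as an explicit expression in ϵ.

Suppose ϵ > 0. We want δ > 0 with 0 < |y + 3| < δ ⇒ |(8y - 1)/(y + 6) + 25/3| < ϵ.
Combining over a common denominator, (8y - 1)/(y + 6) + 25/3 = [(8y - 1)·3 − (-25)·(y + 6)] / [3·(y + 6)] = 49(y + 3) / (3(y + 6)).
So |(8y - 1)/(y + 6) + 25/3| = 49|y + 3| / (3·|y + 6|).
Restrict δ ≤ 3/2. Then |y + 3| < 3/2 gives |y + 6| = |(y + 3) + 3| ≥ 3 − 3/2 = 3/2.
Hence |(8y - 1)/(y + 6) + 25/3| < 49|y + 3|/(3·(3/2)) = (98/9)|y + 3|, which is < ϵ once |y + 3| < (9/98)ϵ.
Take δ = min(3/2, (9/98)ϵ). Then 0 < |y + 3| < δ forces both bounds, so |(8y - 1)/(y + 6) + 25/3| < ϵ.

δ = min(3/2, (9/98)ϵ)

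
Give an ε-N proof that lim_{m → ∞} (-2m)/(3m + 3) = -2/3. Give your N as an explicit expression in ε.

N = (2/3)/ε

Suppose ε > 0. For m ≥ 1, |(-2m)/(3m + 3) + 2/3| = |6|/(3(3m + 3)) = 6/(3(3m + 3)).
Since 3m + 3 ≥ 3m for m ≥ 1, this is ≤ 6/(3·3m) = (2/3)/m.
So |(-2m)/(3m + 3) + 2/3| < ε whenever m > (2/3)/ε.
Take N = (2/3)/ε. If m > N then |(-2m)/(3m + 3) + 2/3| ≤ (2/3)/m < ε.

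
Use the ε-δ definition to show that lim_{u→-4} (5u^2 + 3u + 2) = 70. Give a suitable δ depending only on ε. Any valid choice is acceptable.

δ = min(1, ε/42)

Suppose ε > 0. We want δ > 0 such that 0 < |u + 4| < δ implies |(5u^2 + 3u + 2) − 70| < ε.
(5u^2 + 3u + 2) − 70 = 5u^2 + 3u - 68 = (u + 4)(5u - 17).
So |(5u^2 + 3u + 2) − 70| = |u + 4|·|5u - 17|.
Require δ ≤ 1. Then |u + 4| < 1 gives |u| < 5, and by the triangle inequality |5u - 17| ≤ 5·5 + 17 = 42.
Hence |(5u^2 + 3u + 2) − 70| ≤ 42|u + 4| < ε provided |u + 4| < ε/42.
Choosing δ = min(1, ε/42) ensures both conditions, hence |(5u^2 + 3u + 2) − 70| < ε.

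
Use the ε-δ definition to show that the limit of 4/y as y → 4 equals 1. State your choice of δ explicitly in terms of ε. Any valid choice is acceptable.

δ = min(2, 2ε)

Let ε > 0. We seek δ > 0 such that 0 < |y − 4| < δ implies |4/y − 1| < ε.
|4/y − 1| = 4·|4 − y|/(4·|y|) = 4|y − 4|/(4|y|).
Restrict δ ≤ 2. Then |y − 4| < 2 gives |y| > 2, so 4|y| > 8.
Then |4/y − 1| < 4|y − 4|/8, which is < ε when |y − 4| < 2ε.
Take δ = min(2, 2ε). Then 0 < |y − 4| < δ gives both |y − 4| < 2 and |y − 4| < 2ε, so |4/y − 1| < ε.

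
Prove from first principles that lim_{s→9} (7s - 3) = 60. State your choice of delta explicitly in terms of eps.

Suppose eps > 0. We need delta > 0 so that 0 < |s − 9| < delta implies |(7s - 3) − 60| < eps.
|(7s - 3) − 60| = |7s - 63| = 7|s − 9|.
Thus it suffices that |s − 9| < eps/7.
Take delta = eps/7. If 0 < |s − 9| < delta then |(7s - 3) − 60| = 7|s − 9| < 7·(eps/7) = eps.

delta = eps/7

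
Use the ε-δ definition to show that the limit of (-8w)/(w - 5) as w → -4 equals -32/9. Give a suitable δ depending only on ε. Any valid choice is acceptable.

Suppose ε > 0. We want δ > 0 with 0 < |w + 4| < δ ⇒ |(-8w)/(w - 5) + 32/9| < ε.
Combining over a common denominator, (-8w)/(w - 5) + 32/9 = [(-8w)·(-9) − 32·(w - 5)] / [(-9)·(w - 5)] = 40(w + 4) / ((-9)(w - 5)).
So |(-8w)/(w - 5) + 32/9| = 40|w + 4| / (9·|w − 5|).
Require δ ≤ 9/2, so |w − 5| ≥ |-9| − |w + 4| > 9 − 9/2 = 9/2.
Hence |(-8w)/(w - 5) + 32/9| < 40|w + 4|/(9·(9/2)) = (80/81)|w + 4|, which is < ε once |w + 4| < (81/80)ε.
Take δ = min(9/2, (81/80)ε). Then 0 < |w + 4| < δ forces both bounds, so |(-8w)/(w - 5) + 32/9| < ε.

δ = min(9/2, (81/80)ε)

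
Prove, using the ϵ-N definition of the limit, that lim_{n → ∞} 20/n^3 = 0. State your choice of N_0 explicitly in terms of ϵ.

Let ϵ > 0 be given. For n ≥ 1, |20/n^3 − 0| = 20/n^3.
20/n^3 < ϵ ⇔ n^3 > 20/ϵ ⇔ n > (20/ϵ)^{1/3}.
Take N_0 = (20/ϵ)^{1/3}. Then n > N_0 implies 20/n^3 < ϵ.

N_0 = (20/ϵ)^{1/3}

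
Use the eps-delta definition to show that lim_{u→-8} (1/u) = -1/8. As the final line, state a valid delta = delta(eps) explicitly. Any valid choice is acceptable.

Let eps > 0 be given. We seek delta > 0 such that 0 < |u + 8| < delta implies |1/u + 1/8| < eps.
|1/u + 1/8| = |-8 − u|/(8·|u|) = |u + 8|/(8|u|).
Restrict delta ≤ 4. Then |u + 8| < 4 gives |u| > 4, so 8|u| > 32.
Then |1/u + 1/8| < |u + 8|/32, which is < eps when |u + 8| < 32eps.
Take delta = min(4, 32eps). Then 0 < |u + 8| < delta gives both |u + 8| < 4 and |u + 8| < 32eps, so |1/u + 1/8| < eps.

delta = min(4, 32eps)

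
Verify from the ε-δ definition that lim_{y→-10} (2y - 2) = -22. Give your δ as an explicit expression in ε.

Let ε > 0. We need δ > 0 so that 0 < |y + 10| < δ implies |(2y - 2) + 22| < ε.
|(2y - 2) + 22| = |2y + 20| = 2|y + 10|.
So 2|y + 10| < ε exactly when |y + 10| < ε/2.
Choosing δ = ε/2 gives |(2y - 2) + 22| = 2|y + 10| < ε whenever |y + 10| < δ.

δ = ε/2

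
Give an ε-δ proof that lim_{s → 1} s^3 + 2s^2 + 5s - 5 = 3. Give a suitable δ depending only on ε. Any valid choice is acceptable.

δ = min(1, ε/18)

Suppose ε > 0. We want δ > 0 such that 0 < |s − 1| < δ implies |(s^3 + 2s^2 + 5s - 5) − 3| < ε.
(s^3 + 2s^2 + 5s - 5) − 3 = s^3 + 2s^2 + 5s - 8 = (s − 1)(s^2 + 3s + 8).
So |(s^3 + 2s^2 + 5s - 5) − 3| = |s − 1|·|s^2 + 3s + 8|.
Assume first that |s − 1| < 1, so |s| < 2. Then |s^2 + 3s + 8| ≤ 2^2 + 3·2 + 8 = 18.
Hence |(s^3 + 2s^2 + 5s - 5) − 3| ≤ 18|s − 1| < ε provided |s − 1| < ε/18.
Take δ = min(1, ε/18). Then 0 < |s − 1| < δ gives both |s − 1| < 1 and |s − 1| < ε/18, so |(s^3 + 2s^2 + 5s - 5) − 3| < ε.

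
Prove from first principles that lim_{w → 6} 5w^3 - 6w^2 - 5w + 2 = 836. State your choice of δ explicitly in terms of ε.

δ = min(1, ε/552)

Let ε > 0 be given. We want δ > 0 such that 0 < |w − 6| < δ implies |(5w^3 - 6w^2 - 5w + 2) − 836| < ε.
(5w^3 - 6w^2 - 5w + 2) − 836 = 5w^3 - 6w^2 - 5w - 834 = (w − 6)(5w^2 + 24w + 139).
So |(5w^3 - 6w^2 - 5w + 2) − 836| = |w − 6|·|5w^2 + 24w + 139|.
Assume first that |w − 6| < 1, so |w| < 7. Then |5w^2 + 24w + 139| ≤ 5·7^2 + 24·7 + 139 = 552.
Hence |(5w^3 - 6w^2 - 5w + 2) − 836| ≤ 552|w − 6| < ε provided |w − 6| < ε/552.
Take δ = min(1, ε/552). Then 0 < |w − 6| < δ gives both |w − 6| < 1 and |w − 6| < ε/552, so |(5w^3 - 6w^2 - 5w + 2) − 836| < ε.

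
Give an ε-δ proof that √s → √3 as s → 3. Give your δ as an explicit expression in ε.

δ = min(3, √3·ε)

Suppose ε > 0. We want δ > 0 such that 0 < |s − 3| < δ implies |√s − √3| < ε.
Multiplying by the conjugate, |√s − √3| = |s − 3|/(√s + √3).
Restrict δ ≤ 3 so that |s − 3| < 3 forces s > 0, and then √s + √3 > √3.
Hence |√s − √3| < |s − 3|/√3, which is < ε once |s − 3| < √3·ε.
Take δ = min(3, √3·ε). If 0 < |s − 3| < δ then s > 0 and |√s − √3| < |s − 3|/√3 < ε.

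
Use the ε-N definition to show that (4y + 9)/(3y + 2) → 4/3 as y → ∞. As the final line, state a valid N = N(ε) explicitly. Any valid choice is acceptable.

N = (19/9)/ε

Fix ε > 0. We seek N > 0 such that y > N implies |(4y + 9)/(3y + 2) − (4/3)| < ε.
(4y + 9)/(3y + 2) − (4/3) = (3(4y + 9) − 4(3y + 2)) / (3(3y + 2)) = 19/(3(3y + 2)).
For y > 0 we have 3y + 2 > 3y, so |(4y + 9)/(3y + 2) − (4/3)| = 19/(3(3y + 2)) < 19/(3·3y) = (19/9)/y.
Thus |(4y + 9)/(3y + 2) − (4/3)| < ε whenever y > (19/9)/ε.
Take N = (19/9)/ε. If y > N then |(4y + 9)/(3y + 2) − (4/3)| < (19/9)/y < ε.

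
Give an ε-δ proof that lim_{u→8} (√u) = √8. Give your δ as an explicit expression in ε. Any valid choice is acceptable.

δ = min(8, √8·ε)

Suppose ε > 0. We want δ > 0 such that 0 < |u − 8| < δ implies |√u − √8| < ε.
Rationalise: √u − √8 = (u − 8)/(√u + √8), so |√u − √8| = |u − 8|/(√u + √8).
Restrict δ ≤ 8 so that |u − 8| < 8 forces u > 0, and then √u + √8 > √8.
Hence |√u − √8| < |u − 8|/√8, which is < ε once |u − 8| < √8·ε.
Take δ = min(8, √8·ε). If 0 < |u − 8| < δ then u > 0 and |√u − √8| < |u − 8|/√8 < ε.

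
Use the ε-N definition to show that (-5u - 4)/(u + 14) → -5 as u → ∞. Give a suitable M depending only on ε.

M = 66/ε

Suppose ε > 0. We seek M > 0 such that u > M implies |(-5u - 4)/(u + 14) + 5| < ε.
(-5u - 4)/(u + 14) + 5 = ((-5u - 4) − (-5)(u + 14)) / ((u + 14)) = 66/((u + 14)).
For u > 0 we have u + 14 > u, so |(-5u - 4)/(u + 14) + 5| = 66/((u + 14)) < 66/(u) = 66/u.
Thus |(-5u - 4)/(u + 14) + 5| < ε whenever u > 66/ε.
Take M = 66/ε. If u > M then |(-5u - 4)/(u + 14) + 5| < 66/u < ε.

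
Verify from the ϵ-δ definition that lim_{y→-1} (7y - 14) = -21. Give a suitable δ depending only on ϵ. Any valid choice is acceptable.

δ = ϵ/7

Fix ϵ > 0. We need δ > 0 so that 0 < |y + 1| < δ implies |(7y - 14) + 21| < ϵ.
|(7y - 14) + 21| = |7y + 7| = 7|y + 1|.
Thus it suffices that |y + 1| < ϵ/7.
Take δ = ϵ/7. If 0 < |y + 1| < δ then |(7y - 14) + 21| = 7|y + 1| < 7·(ϵ/7) = ϵ.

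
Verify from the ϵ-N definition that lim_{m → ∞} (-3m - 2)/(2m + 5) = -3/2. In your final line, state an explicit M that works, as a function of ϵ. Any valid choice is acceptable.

M = (11/4)/ϵ

Suppose ϵ > 0. For m ≥ 1, |(-3m - 2)/(2m + 5) + 3/2| = |11|/(2(2m + 5)) = 11/(2(2m + 5)).
Since 2m + 5 ≥ 2m for m ≥ 1, this is ≤ 11/(2·2m) = (11/4)/m.
So |(-3m - 2)/(2m + 5) + 3/2| < ϵ whenever m > (11/4)/ϵ.
Take M = (11/4)/ϵ. If m > M then |(-3m - 2)/(2m + 5) + 3/2| ≤ (11/4)/m < ϵ.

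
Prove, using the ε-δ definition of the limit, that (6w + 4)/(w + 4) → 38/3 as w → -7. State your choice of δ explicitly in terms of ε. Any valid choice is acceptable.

δ = min(3/2, (9/40)ε)

Suppose ε > 0. We want δ > 0 with 0 < |w + 7| < δ ⇒ |(6w + 4)/(w + 4) − (38/3)| < ε.
Combining over a common denominator, (6w + 4)/(w + 4) − (38/3) = [(6w + 4)·(-3) − (-38)·(w + 4)] / [(-3)·(w + 4)] = 20(w + 7) / ((-3)(w + 4)).
So |(6w + 4)/(w + 4) − (38/3)| = 20|w + 7| / (3·|w + 4|).
Require δ ≤ 3/2, so |w + 4| ≥ |-3| − |w + 7| > 3 − 3/2 = 3/2.
Hence |(6w + 4)/(w + 4) − (38/3)| < 20|w + 7|/(3·(3/2)) = (40/9)|w + 7|, which is < ε once |w + 7| < (9/40)ε.
Take δ = min(3/2, (9/40)ε). Then 0 < |w + 7| < δ forces both bounds, so |(6w + 4)/(w + 4) − (38/3)| < ε.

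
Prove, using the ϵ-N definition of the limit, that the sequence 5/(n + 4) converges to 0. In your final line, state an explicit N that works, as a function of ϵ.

Let ϵ > 0 be given. For n ≥ 1, |5/(n + 4) − 0| = 5/(n + 4) ≤ 5/n.
We need 5/n < ϵ, i.e. n > 5/ϵ.
Take N = 5/ϵ. If n > N then |5/(n + 4)| ≤ 5/n < ϵ.

N = 5/ϵ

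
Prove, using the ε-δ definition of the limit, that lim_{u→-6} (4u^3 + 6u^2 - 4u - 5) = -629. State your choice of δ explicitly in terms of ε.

Let ε > 0. We want δ > 0 such that 0 < |u + 6| < δ implies |(4u^3 + 6u^2 - 4u - 5) + 629| < ε.
(4u^3 + 6u^2 - 4u - 5) + 629 = 4u^3 + 6u^2 - 4u + 624 = (u + 6)(4u^2 - 18u + 104).
So |(4u^3 + 6u^2 - 4u - 5) + 629| = |u + 6|·|4u^2 - 18u + 104|.
Require δ ≤ 2. Then |u + 6| < 2 gives |u| < 8, and by the triangle inequality |4u^2 - 18u + 104| ≤ 4·8^2 + 18·8 + 104 = 504.
Hence |(4u^3 + 6u^2 - 4u - 5) + 629| ≤ 504|u + 6| < ε provided |u + 6| < ε/504.
Take δ = min(2, ε/504). Then 0 < |u + 6| < δ gives both |u + 6| < 2 and |u + 6| < ε/504, so |(4u^3 + 6u^2 - 4u - 5) + 629| < ε.

δ = min(2, ε/504)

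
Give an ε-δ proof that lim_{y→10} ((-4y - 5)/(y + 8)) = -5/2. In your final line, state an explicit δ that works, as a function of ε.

Let ε > 0. We want δ > 0 with 0 < |y − 10| < δ ⇒ |(-4y - 5)/(y + 8) + 5/2| < ε.
Combining over a common denominator, (-4y - 5)/(y + 8) + 5/2 = [(-4y - 5)·18 − (-45)·(y + 8)] / [18·(y + 8)] = -27(y − 10) / (18(y + 8)).
So |(-4y - 5)/(y + 8) + 5/2| = 27|y − 10| / (18·|y + 8|).
Restrict δ ≤ 9. Then |y − 10| < 9 gives |y + 8| = |(y − 10) + 18| ≥ 18 − 9 = 9.
Hence |(-4y - 5)/(y + 8) + 5/2| < 27|y − 10|/(18·9) = (1/6)|y − 10|, which is < ε once |y − 10| < 6ε.
Take δ = min(9, 6ε). Then 0 < |y − 10| < δ forces both bounds, so |(-4y - 5)/(y + 8) + 5/2| < ε.

δ = min(9, 6ε)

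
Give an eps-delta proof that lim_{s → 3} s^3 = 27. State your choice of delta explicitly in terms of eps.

delta = min(2, eps/49)

Fix eps > 0. We seek delta > 0 with 0 < |s − 3| < delta ⇒ |s^3 − 27| < eps.
Factor: s^3 − 27 = (s − 3)(s^2 + 3s + 9), so |s^3 − 27| = |s − 3|·|s^2 + 3s + 9|.
Impose delta ≤ 2 so that |s| < 5; then |s^2 + 3s + 9| ≤ 49.
Hence |s^3 − 27| ≤ 49|s − 3|, which is < eps once |s − 3| < eps/49.
Take delta = min(2, eps/49). If 0 < |s − 3| < delta then both bounds hold and |s^3 − 27| ≤ 49|s − 3| < 49·(eps/49) = eps.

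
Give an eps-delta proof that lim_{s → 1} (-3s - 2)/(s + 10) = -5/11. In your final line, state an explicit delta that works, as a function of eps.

Let eps > 0. We want delta > 0 with 0 < |s − 1| < delta ⇒ |(-3s - 2)/(s + 10) + 5/11| < eps.
Combining over a common denominator, (-3s - 2)/(s + 10) + 5/11 = [(-3s - 2)·11 − (-5)·(s + 10)] / [11·(s + 10)] = -28(s − 1) / (11(s + 10)).
So |(-3s - 2)/(s + 10) + 5/11| = 28|s − 1| / (11·|s + 10|).
Require delta ≤ 11/2, so |s + 10| ≥ |11| − |s − 1| > 11 − 11/2 = 11/2.
Hence |(-3s - 2)/(s + 10) + 5/11| < 28|s − 1|/(11·(11/2)) = (56/121)|s − 1|, which is < eps once |s − 1| < (121/56)eps.
Take delta = min(11/2, (121/56)eps). Then 0 < |s − 1| < delta forces both bounds, so |(-3s - 2)/(s + 10) + 5/11| < eps.

delta = min(11/2, (121/56)eps)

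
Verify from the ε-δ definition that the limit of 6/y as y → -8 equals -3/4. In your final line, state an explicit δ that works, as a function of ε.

δ = min(4, (16/3)ε)

Suppose ε > 0. We seek δ > 0 such that 0 < |y + 8| < δ implies |6/y + 3/4| < ε.
|6/y + 3/4| = 6·|-8 − y|/(8·|y|) = 6|y + 8|/(8|y|).
Restrict δ ≤ 4. Then |y + 8| < 4 gives |y| > 4, so 8|y| > 32.
Then |6/y + 3/4| < 6|y + 8|/32, which is < ε when |y + 8| < (16/3)ε.
Take δ = min(4, (16/3)ε). Then 0 < |y + 8| < δ gives both |y + 8| < 4 and |y + 8| < (16/3)ε, so |6/y + 3/4| < ε.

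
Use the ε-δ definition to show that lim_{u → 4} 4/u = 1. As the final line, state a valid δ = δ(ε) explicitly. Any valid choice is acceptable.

δ = min(2, 2ε)

Let ε > 0 be given. We seek δ > 0 such that 0 < |u − 4| < δ implies |4/u − 1| < ε.
|4/u − 1| = 4·|4 − u|/(4·|u|) = 4|u − 4|/(4|u|).
Restrict δ ≤ 2. Then |u − 4| < 2 gives |u| > 2, so 4|u| > 8.
Then |4/u − 1| < 4|u − 4|/8, which is < ε when |u − 4| < 2ε.
Take δ = min(2, 2ε). Then 0 < |u − 4| < δ gives both |u − 4| < 2 and |u − 4| < 2ε, so |4/u − 1| < ε.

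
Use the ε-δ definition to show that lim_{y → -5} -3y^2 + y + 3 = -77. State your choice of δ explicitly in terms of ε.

δ = min(1, ε/34)

Let ε > 0 be given. We want δ > 0 such that 0 < |y + 5| < δ implies |(-3y^2 + y + 3) + 77| < ε.
(-3y^2 + y + 3) + 77 = -3y^2 + y + 80 = (y + 5)(-3y + 16).
So |(-3y^2 + y + 3) + 77| = |y + 5|·|-3y + 16|.
Require δ ≤ 1. Then |y + 5| < 1 gives |y| < 6, and by the triangle inequality |-3y + 16| ≤ 3·6 + 16 = 34.
Hence |(-3y^2 + y + 3) + 77| ≤ 34|y + 5| < ε provided |y + 5| < ε/34.
Choosing δ = min(1, ε/34) ensures both conditions, hence |(-3y^2 + y + 3) + 77| < ε.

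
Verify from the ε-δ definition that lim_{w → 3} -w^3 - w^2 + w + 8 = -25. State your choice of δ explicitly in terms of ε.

δ = min(1, ε/43)

Fix ε > 0. We want δ > 0 such that 0 < |w − 3| < δ implies |(-w^3 - w^2 + w + 8) + 25| < ε.
(-w^3 - w^2 + w + 8) + 25 = -w^3 - w^2 + w + 33 = (w − 3)(-w^2 - 4w - 11).
So |(-w^3 - w^2 + w + 8) + 25| = |w − 3|·|-w^2 - 4w - 11|.
Require δ ≤ 1. Then |w − 3| < 1 gives |w| < 4, and by the triangle inequality |-w^2 - 4w - 11| ≤ 4^2 + 4·4 + 11 = 43.
Hence |(-w^3 - w^2 + w + 8) + 25| ≤ 43|w − 3| < ε provided |w − 3| < ε/43.
Choosing δ = min(1, ε/43) ensures both conditions, hence |(-w^3 - w^2 + w + 8) + 25| < ε.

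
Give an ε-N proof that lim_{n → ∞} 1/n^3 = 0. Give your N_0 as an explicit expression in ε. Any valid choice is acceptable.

N_0 = (1/ε)^{1/3}

Fix ε > 0. For n ≥ 1, |1/n^3 − 0| = 1/n^3.
1/n^3 < ε ⇔ n^3 > 1/ε ⇔ n > (1/ε)^{1/3}.
Take N_0 = (1/ε)^{1/3}. Then n > N_0 implies 1/n^3 < ε.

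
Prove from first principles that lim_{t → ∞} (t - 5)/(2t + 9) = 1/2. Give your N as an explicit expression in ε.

Fix ε > 0. We seek N > 0 such that t > N implies |(t - 5)/(2t + 9) − (1/2)| < ε.
(t - 5)/(2t + 9) − (1/2) = (2(t - 5) − (2t + 9)) / (2(2t + 9)) = -19/(2(2t + 9)).
For t > 0 we have 2t + 9 > 2t, so |(t - 5)/(2t + 9) − (1/2)| = 19/(2(2t + 9)) < 19/(2·2t) = (19/4)/t.
Thus |(t - 5)/(2t + 9) − (1/2)| < ε whenever t > (19/4)/ε.
Take N = (19/4)/ε. If t > N then |(t - 5)/(2t + 9) − (1/2)| < (19/4)/t < ε.

N = (19/4)/ε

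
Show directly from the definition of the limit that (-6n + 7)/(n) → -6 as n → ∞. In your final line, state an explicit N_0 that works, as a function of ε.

Let ε > 0. For n ≥ 1, |(-6n + 7)/(n) + 6| = |7|/((n)) = 7/((n)).
Since n ≥ n for n ≥ 1, this is ≤ 7/(n) = 7/n.
So |(-6n + 7)/(n) + 6| < ε whenever n > 7/ε.
Take N_0 = 7/ε. If n > N_0 then |(-6n + 7)/(n) + 6| ≤ 7/n < ε.

N_0 = 7/ε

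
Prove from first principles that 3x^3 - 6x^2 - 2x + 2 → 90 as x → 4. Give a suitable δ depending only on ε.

Fix ε > 0. We want δ > 0 such that 0 < |x − 4| < δ implies |(3x^3 - 6x^2 - 2x + 2) − 90| < ε.
(3x^3 - 6x^2 - 2x + 2) − 90 = 3x^3 - 6x^2 - 2x - 88 = (x − 4)(3x^2 + 6x + 22).
So |(3x^3 - 6x^2 - 2x + 2) − 90| = |x − 4|·|3x^2 + 6x + 22|.
Require δ ≤ 1. Then |x − 4| < 1 gives |x| < 5, and by the triangle inequality |3x^2 + 6x + 22| ≤ 3·5^2 + 6·5 + 22 = 127.
Hence |(3x^3 - 6x^2 - 2x + 2) − 90| ≤ 127|x − 4| < ε provided |x − 4| < ε/127.
Choosing δ = min(1, ε/127) ensures both conditions, hence |(3x^3 - 6x^2 - 2x + 2) − 90| < ε.

δ = min(1, ε/127)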